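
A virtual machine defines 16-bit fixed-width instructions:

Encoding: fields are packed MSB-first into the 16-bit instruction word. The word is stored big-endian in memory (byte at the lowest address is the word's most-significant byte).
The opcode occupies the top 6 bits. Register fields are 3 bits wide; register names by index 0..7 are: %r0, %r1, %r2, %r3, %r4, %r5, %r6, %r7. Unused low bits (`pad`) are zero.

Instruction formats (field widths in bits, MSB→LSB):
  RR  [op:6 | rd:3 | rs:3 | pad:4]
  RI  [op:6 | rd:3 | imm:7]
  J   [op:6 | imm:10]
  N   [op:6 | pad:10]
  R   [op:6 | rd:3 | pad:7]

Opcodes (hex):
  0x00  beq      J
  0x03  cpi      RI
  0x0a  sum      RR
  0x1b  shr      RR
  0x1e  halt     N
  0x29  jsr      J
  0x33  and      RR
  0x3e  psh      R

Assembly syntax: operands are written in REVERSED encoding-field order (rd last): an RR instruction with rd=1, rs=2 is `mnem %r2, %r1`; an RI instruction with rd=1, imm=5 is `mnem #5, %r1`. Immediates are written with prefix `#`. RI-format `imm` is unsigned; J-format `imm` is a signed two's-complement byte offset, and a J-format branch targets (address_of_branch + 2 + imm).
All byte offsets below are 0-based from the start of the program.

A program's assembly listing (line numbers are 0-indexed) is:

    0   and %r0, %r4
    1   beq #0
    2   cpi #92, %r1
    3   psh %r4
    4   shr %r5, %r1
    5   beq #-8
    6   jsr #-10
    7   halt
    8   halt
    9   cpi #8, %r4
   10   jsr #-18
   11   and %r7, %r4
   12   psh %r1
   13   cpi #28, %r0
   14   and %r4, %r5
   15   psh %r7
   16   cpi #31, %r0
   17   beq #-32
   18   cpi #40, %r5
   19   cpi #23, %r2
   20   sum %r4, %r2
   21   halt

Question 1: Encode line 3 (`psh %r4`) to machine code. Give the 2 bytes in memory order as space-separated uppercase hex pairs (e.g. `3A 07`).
FA 00

line 3 (psh): pack op=0x3e:6|rd=4:3|pad=0:7 = 0xfa00; big→ fa 00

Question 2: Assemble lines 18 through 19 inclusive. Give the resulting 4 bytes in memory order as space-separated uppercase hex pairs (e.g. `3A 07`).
line 18 (cpi): pack op=0x3:6|rd=5:3|imm=40:7 = 0x0ea8; big→ 0e a8
line 19 (cpi): pack op=0x3:6|rd=2:3|imm=23:7 = 0x0d17; big→ 0d 17

0E A8 0D 17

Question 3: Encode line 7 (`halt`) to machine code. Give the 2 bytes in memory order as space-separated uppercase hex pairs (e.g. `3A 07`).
78 00

7. halt fields op=0x1e:6|pad=0:10 → word 7800h → 78 00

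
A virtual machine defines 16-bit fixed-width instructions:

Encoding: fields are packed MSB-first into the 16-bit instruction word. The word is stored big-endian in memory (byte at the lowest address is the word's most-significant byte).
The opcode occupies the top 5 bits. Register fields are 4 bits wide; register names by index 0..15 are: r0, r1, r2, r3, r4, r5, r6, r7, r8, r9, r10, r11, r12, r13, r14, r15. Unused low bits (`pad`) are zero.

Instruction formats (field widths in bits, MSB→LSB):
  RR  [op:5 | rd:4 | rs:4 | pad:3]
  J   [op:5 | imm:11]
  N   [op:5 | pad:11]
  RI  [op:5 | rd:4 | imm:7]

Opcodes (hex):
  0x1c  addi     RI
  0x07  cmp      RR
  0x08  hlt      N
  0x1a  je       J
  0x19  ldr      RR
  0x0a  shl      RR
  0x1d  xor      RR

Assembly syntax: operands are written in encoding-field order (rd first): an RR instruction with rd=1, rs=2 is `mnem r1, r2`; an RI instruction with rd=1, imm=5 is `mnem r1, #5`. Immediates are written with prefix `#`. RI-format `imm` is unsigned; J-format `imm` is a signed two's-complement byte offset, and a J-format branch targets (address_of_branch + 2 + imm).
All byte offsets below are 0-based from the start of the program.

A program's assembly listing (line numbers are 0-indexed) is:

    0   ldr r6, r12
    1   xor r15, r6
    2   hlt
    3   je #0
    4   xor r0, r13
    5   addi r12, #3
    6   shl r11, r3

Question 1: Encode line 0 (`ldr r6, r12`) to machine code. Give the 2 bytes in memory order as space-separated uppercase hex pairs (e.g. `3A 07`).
CB 60

line 0 (ldr): pack op=0x19:5|rd=6:4|rs=12:4|pad=0:3 = 0xcb60; big→ cb 60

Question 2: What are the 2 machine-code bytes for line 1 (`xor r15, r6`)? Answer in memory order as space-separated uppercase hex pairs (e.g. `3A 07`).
1. xor fields op=0x1d:5|rd=15:4|rs=6:4|pad=0:3 → word efb0h → ef b0

EF B0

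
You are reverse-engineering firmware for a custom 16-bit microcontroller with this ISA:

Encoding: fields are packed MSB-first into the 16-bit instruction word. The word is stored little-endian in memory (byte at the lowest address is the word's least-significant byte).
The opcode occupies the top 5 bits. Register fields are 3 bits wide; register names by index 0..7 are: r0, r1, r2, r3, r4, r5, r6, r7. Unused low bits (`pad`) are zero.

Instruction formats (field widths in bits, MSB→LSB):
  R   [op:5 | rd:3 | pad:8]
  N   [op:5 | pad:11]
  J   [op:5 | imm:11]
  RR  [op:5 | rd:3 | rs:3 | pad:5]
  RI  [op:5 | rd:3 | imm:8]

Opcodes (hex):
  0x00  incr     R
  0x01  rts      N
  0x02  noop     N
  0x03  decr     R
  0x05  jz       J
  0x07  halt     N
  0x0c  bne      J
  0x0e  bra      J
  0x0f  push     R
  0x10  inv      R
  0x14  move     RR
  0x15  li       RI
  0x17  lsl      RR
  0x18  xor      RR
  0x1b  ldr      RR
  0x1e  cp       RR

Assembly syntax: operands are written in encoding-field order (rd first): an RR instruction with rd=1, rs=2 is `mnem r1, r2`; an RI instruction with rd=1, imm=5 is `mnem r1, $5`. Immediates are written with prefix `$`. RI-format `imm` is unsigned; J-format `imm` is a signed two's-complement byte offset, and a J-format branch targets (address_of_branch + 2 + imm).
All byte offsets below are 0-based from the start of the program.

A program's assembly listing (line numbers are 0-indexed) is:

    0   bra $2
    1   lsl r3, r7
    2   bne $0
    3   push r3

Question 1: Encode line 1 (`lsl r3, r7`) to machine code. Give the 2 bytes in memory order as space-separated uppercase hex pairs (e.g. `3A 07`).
1. lsl fields op=0x17:5|rd=3:3|rs=7:3|pad=0:5 → word bbe0h → e0 bb

E0 BB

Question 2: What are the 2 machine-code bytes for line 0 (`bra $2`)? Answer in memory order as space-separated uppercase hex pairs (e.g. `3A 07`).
line 0 (bra): pack op=0xe:5|imm=2:11 = 0x7002; little→ 02 70

02 70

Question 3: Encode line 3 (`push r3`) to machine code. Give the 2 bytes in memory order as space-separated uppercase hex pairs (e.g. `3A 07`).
3. push fields op=0xf:5|rd=3:3|pad=0:8 → word 7b00h → 00 7b

00 7B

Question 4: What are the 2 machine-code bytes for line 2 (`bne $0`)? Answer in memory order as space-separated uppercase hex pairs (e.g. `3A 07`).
2. bne fields op=0xc:5|imm=0:11 → word 6000h → 00 60

00 60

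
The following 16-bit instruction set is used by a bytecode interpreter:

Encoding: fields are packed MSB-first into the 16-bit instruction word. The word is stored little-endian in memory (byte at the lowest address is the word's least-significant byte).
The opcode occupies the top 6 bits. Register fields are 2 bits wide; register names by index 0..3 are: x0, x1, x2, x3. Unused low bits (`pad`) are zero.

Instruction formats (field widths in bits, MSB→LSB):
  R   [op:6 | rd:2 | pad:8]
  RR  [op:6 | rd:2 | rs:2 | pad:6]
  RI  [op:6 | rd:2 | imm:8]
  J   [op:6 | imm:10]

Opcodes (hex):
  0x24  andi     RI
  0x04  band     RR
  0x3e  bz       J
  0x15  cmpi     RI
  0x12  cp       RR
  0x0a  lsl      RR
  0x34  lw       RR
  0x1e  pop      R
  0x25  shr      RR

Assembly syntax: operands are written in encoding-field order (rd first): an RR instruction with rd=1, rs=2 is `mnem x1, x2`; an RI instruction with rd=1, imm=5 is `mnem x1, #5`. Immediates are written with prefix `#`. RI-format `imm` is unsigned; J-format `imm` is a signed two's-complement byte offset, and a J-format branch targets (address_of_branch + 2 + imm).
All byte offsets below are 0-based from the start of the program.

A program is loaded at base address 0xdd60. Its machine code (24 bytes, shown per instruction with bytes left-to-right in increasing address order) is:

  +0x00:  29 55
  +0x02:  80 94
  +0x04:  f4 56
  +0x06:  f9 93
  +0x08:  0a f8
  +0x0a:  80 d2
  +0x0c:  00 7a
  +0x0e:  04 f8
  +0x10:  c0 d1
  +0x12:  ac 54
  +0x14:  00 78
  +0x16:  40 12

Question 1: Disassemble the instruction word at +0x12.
cmpi x0, #172

@+12  little-endian(ac 54) = 0x54ac
  opcode bits[15:10]=0x15: cmpi/RI
  [9:8] rd=0 = x0
  [7:0] imm=172 = #172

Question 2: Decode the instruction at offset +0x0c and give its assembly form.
off 0x0c: read 00 7a as little → 0x7a00
  op=0x7a00>>10=0x1e ⇒ pop (R)
  rd@[9:8]=0x2 ⇒ x2

pop x2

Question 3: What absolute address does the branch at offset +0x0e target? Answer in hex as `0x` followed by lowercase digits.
@+0e  little-endian(04 f8) = 0xf804
  top 6b → 0x3e → bz [J]
  imm: (w>>0)&0x3ff=0x4 → #4
  target = base 0xdd60 + off 0x0e + 2 + imm 4 = 0xdd74

0xdd74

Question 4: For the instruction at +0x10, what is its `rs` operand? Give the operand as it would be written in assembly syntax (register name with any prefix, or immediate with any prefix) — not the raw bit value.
x3

+0x10: c0 d1 ⇒ word 0xd1c0 (little)
  opcode bits[15:10]=0x34: lw/RR
  rd: (w>>8)&0x3=0x1 → x1
  rs: (w>>6)&0x3=0x3 → x3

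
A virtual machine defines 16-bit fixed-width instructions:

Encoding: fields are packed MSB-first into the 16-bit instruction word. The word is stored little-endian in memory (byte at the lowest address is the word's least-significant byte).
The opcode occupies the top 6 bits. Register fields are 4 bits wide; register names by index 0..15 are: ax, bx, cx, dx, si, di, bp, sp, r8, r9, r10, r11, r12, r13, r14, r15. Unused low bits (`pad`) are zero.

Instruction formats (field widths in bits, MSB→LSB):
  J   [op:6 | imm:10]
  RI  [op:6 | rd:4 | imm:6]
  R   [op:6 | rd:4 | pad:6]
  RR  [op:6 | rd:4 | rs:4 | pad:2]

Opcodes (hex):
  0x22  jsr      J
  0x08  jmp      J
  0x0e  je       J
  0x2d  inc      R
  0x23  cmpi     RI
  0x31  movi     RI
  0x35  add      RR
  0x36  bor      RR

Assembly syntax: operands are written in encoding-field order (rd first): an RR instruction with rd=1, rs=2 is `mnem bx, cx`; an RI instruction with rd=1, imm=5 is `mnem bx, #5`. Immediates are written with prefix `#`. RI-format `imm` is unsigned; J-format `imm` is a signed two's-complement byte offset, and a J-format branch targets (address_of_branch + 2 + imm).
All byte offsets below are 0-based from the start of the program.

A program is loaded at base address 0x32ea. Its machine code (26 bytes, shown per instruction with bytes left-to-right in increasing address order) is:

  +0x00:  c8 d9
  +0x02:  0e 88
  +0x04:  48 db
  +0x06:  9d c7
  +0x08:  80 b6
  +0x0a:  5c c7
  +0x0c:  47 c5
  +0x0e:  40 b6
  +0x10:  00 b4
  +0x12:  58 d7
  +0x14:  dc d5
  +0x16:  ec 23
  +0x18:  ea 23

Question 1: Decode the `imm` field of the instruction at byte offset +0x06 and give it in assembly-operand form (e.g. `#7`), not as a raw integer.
[06] 9d c7 → 0xc79d
  op=0xc79d>>10=0x31 ⇒ movi (RI)
  rd: (w>>6)&0xf=0xe → r14
  imm: (w>>0)&0x3f=0x1d → #29

#29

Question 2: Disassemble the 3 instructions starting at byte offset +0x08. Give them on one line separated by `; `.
[08] 80 b6 → 0xb680
  op=0xb680>>10=0x2d ⇒ inc (R)
  rd@[9:6]=0xa ⇒ r10
[0a] 5c c7 → 0xc75c
  op=0xc75c>>10=0x31 ⇒ movi (RI)
  rd@[9:6]=0xd ⇒ r13
  imm@[5:0]=0x1c ⇒ #28
[0c] 47 c5 → 0xc547
  op=0xc547>>10=0x31 ⇒ movi (RI)
  rd@[9:6]=0x5 ⇒ di
  imm@[5:0]=0x7 ⇒ #7

inc r10; movi r13, #28; movi di, #7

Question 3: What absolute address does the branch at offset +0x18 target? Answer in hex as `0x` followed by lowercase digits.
+0x18: ea 23 ⇒ word 0x23ea (little)
  top 6b → 0x8 → jmp [J]
  [9:0] imm=1002 (s10→-22) = #-22
  target = base 0x32ea + off 0x18 + 2 + imm -22 = 0x32ee

0x32ee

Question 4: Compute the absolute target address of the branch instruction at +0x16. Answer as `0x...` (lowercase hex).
0x32ee

+0x16: ec 23 ⇒ word 0x23ec (little)
  opcode bits[15:10]=0x8: jmp/J
  imm: (w>>0)&0x3ff=0x3ec (s10→-20) → #-20
  target = base 0x32ea + off 0x16 + 2 + imm -20 = 0x32ee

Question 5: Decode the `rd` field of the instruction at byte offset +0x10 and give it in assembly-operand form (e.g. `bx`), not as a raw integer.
ax

off 0x10: read 00 b4 as little → 0xb400
  opcode bits[15:10]=0x2d: inc/R
  rd@[9:6]=0x0 ⇒ ax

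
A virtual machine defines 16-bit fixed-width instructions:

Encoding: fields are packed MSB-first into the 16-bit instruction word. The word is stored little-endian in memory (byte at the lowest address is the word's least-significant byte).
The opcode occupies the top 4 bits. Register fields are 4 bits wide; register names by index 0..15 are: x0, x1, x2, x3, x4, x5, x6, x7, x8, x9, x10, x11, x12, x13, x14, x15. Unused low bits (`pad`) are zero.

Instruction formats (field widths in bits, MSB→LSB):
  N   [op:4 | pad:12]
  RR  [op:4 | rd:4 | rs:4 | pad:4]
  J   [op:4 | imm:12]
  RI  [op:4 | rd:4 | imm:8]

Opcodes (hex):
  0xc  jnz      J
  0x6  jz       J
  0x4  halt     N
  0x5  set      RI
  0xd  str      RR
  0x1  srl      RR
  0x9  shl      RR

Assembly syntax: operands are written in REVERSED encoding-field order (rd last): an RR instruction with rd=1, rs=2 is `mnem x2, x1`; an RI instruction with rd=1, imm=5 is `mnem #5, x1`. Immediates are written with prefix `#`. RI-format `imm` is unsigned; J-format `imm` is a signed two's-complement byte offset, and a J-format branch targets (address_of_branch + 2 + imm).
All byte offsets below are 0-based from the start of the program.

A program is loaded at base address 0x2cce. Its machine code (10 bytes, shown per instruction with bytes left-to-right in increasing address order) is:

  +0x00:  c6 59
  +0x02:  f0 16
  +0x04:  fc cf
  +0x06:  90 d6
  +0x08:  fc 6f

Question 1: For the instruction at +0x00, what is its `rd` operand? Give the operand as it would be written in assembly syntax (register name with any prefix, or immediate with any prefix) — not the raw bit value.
x9

[00] c6 59 → 0x59c6
  top 4b → 0x5 → set [RI]
  [11:8] rd=9 = x9
  [7:0] imm=198 = #198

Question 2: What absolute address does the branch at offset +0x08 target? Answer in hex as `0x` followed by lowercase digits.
0x2cd4

[08] fc 6f → 0x6ffc
  op=0x6ffc>>12=0x6 ⇒ jz (J)
  imm: (w>>0)&0xfff=0xffc (s12→-4) → #-4
  target = base 0x2cce + off 0x08 + 2 + imm -4 = 0x2cd4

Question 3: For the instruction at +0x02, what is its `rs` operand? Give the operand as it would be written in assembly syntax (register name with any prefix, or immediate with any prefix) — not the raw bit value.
off 0x02: read f0 16 as little → 0x16f0
  opcode bits[15:12]=0x1: srl/RR
  [11:8] rd=6 = x6
  [7:4] rs=15 = x15

x15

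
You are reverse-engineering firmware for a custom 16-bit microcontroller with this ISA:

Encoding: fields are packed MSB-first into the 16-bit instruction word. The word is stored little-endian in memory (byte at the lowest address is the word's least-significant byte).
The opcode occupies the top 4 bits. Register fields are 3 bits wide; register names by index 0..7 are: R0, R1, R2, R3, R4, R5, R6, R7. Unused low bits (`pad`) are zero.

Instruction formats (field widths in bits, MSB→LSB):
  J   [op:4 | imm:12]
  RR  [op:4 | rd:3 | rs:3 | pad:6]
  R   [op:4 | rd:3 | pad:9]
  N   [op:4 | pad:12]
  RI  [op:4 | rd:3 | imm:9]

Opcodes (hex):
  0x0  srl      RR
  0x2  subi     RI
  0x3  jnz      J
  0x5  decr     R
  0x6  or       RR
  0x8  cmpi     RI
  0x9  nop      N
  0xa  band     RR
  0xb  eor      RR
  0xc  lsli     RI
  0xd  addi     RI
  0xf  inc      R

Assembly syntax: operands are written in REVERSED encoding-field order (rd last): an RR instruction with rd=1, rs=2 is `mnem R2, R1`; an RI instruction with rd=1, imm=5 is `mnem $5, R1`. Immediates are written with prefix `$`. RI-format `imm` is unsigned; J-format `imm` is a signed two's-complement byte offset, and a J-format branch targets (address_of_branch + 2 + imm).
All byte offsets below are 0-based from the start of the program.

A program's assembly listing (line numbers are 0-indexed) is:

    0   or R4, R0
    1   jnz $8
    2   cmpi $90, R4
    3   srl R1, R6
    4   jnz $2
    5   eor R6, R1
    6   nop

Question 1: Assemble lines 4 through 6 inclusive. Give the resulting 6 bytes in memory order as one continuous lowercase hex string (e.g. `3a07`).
023080b30090

4. jnz fields op=0x3:4|imm=2:12 → word 3002h → 02 30
5. eor fields op=0xb:4|rd=1:3|rs=6:3|pad=0:6 → word b380h → 80 b3
6. nop fields op=0x9:4|pad=0:12 → word 9000h → 00 90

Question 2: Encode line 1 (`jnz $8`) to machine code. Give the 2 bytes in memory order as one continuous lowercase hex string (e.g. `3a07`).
0830

line 1 (jnz): pack op=0x3:4|imm=8:12 = 0x3008; little→ 08 30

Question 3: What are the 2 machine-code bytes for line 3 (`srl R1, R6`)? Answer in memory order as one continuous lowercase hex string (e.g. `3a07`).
400c

3. srl fields op=0x0:4|rd=6:3|rs=1:3|pad=0:6 → word 0c40h → 40 0c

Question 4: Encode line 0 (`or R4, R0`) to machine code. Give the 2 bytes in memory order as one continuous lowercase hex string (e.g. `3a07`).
0061

L0: or op=0x6:4|rd=0:3|rs=4:3|pad=0:6 ⇒ 0x6100 ⇒ little 00 61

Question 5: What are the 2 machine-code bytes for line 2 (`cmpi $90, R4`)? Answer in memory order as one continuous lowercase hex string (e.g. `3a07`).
line 2 (cmpi): pack op=0x8:4|rd=4:3|imm=90:9 = 0x885a; little→ 5a 88

5a88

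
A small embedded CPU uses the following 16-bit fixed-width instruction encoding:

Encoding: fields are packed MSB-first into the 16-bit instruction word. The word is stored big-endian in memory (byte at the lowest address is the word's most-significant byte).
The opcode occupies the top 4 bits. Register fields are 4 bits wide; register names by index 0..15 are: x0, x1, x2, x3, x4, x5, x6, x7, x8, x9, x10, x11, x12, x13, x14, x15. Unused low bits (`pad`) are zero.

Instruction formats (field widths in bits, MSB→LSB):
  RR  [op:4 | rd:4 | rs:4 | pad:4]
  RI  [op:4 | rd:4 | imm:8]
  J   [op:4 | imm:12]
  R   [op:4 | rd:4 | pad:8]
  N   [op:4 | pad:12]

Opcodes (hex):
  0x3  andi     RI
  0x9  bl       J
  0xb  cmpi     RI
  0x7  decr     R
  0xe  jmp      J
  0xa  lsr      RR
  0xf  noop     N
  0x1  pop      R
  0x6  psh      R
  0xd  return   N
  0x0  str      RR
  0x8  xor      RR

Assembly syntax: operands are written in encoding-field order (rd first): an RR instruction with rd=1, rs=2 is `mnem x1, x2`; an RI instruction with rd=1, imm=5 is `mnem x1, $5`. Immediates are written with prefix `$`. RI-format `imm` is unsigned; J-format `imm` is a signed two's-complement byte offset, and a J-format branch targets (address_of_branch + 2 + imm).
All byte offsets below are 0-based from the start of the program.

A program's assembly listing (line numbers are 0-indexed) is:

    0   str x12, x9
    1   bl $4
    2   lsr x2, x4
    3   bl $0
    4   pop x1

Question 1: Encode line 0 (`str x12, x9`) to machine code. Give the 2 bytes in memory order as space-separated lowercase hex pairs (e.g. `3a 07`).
0c 90

line 0 (str): pack op=0x0:4|rd=12:4|rs=9:4|pad=0:4 = 0x0c90; big→ 0c 90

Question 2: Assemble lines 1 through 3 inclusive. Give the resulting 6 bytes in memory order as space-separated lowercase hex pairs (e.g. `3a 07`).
90 04 a2 40 90 00

L1: bl op=0x9:4|imm=4:12 ⇒ 0x9004 ⇒ big 90 04
L2: lsr op=0xa:4|rd=2:4|rs=4:4|pad=0:4 ⇒ 0xa240 ⇒ big a2 40
L3: bl op=0x9:4|imm=0:12 ⇒ 0x9000 ⇒ big 90 00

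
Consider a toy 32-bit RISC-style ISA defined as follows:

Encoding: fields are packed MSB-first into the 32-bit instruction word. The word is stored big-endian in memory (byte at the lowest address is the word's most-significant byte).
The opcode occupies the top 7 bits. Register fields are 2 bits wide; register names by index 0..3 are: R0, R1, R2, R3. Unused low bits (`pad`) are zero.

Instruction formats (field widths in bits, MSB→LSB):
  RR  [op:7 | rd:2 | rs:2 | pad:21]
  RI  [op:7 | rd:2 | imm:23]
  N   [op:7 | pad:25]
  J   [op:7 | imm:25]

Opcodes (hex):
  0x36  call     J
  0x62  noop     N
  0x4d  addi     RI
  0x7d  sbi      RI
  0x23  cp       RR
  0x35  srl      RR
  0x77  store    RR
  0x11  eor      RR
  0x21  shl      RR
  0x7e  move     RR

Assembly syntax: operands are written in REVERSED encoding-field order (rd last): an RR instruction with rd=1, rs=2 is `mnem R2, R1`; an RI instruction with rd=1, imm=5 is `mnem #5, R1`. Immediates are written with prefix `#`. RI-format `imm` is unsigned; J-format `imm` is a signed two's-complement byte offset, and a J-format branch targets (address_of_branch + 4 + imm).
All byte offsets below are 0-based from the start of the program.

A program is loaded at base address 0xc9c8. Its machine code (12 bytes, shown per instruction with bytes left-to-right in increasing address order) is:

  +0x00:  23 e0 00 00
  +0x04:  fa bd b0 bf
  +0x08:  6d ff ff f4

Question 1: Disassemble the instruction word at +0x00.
eor R3, R3

[00] 23 e0 00 00 → 0x23e00000
  top 7b → 0x11 → eor [RR]
  rd: (w>>23)&0x3=0x3 → R3
  rs: (w>>21)&0x3=0x3 → R3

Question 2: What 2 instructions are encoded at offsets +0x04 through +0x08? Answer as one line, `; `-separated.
off 0x04: read fa bd b0 bf as big → 0xfabdb0bf
  top 7b → 0x7d → sbi [RI]
  [24:23] rd=1 = R1
  [22:0] imm=4042943 = #4042943
off 0x08: read 6d ff ff f4 as big → 0x6dfffff4
  top 7b → 0x36 → call [J]
  [24:0] imm=33554420 (s25→-12) = #-12

sbi #4042943, R1; call #-12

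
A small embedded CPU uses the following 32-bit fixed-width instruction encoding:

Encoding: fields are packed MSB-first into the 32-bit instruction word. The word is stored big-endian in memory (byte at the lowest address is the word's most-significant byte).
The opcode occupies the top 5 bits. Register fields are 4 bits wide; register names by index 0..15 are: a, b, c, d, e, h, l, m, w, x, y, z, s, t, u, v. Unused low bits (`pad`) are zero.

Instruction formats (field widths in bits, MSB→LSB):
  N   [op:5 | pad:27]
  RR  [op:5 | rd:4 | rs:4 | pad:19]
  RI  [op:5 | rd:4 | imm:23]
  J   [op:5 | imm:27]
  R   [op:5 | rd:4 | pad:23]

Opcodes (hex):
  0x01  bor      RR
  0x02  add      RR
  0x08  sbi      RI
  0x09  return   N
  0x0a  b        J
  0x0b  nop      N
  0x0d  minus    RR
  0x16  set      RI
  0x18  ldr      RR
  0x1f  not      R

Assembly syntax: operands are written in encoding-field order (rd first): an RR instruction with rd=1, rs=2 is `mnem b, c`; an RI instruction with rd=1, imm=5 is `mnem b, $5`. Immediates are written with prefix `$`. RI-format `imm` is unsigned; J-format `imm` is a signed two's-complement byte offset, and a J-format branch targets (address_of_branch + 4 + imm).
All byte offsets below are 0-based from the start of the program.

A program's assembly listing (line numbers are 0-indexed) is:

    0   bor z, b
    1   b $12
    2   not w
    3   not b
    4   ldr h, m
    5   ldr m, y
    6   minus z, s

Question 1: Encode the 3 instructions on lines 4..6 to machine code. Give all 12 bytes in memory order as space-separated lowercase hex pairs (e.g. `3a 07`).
4. ldr fields op=0x18:5|rd=5:4|rs=7:4|pad=0:19 → word c2b80000h → c2 b8 00 00
5. ldr fields op=0x18:5|rd=7:4|rs=10:4|pad=0:19 → word c3d00000h → c3 d0 00 00
6. minus fields op=0xd:5|rd=11:4|rs=12:4|pad=0:19 → word 6de00000h → 6d e0 00 00

c2 b8 00 00 c3 d0 00 00 6d e0 00 00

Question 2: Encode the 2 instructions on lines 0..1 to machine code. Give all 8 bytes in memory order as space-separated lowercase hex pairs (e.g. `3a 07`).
0d 88 00 00 50 00 00 0c

0. bor fields op=0x1:5|rd=11:4|rs=1:4|pad=0:19 → word 0d880000h → 0d 88 00 00
1. b fields op=0xa:5|imm=12:27 → word 5000000ch → 50 00 00 0c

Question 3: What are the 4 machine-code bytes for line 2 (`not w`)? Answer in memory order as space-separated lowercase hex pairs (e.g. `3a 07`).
fc 00 00 00

L2: not op=0x1f:5|rd=8:4|pad=0:23 ⇒ 0xfc000000 ⇒ big fc 00 00 00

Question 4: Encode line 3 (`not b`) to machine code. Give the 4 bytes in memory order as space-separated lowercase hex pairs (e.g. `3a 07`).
line 3 (not): pack op=0x1f:5|rd=1:4|pad=0:23 = 0xf8800000; big→ f8 80 00 00

f8 80 00 00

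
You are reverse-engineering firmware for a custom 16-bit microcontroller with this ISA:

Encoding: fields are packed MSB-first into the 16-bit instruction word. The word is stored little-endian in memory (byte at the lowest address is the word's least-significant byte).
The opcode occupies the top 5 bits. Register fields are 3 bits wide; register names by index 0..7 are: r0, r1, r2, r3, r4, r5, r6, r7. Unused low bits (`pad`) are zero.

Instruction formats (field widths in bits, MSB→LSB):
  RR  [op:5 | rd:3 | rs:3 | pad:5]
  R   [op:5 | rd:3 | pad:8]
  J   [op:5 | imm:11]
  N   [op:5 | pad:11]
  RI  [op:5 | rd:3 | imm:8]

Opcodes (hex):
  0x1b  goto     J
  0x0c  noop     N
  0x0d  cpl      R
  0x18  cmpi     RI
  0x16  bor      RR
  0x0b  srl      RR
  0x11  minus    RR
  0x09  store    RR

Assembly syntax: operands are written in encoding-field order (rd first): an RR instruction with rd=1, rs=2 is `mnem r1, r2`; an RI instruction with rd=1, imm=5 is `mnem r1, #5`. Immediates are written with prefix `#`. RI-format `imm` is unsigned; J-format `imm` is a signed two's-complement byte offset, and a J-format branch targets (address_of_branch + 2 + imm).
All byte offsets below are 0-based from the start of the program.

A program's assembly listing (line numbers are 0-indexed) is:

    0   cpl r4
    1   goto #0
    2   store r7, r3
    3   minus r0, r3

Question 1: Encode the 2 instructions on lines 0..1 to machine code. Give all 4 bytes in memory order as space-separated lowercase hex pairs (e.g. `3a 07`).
line 0 (cpl): pack op=0xd:5|rd=4:3|pad=0:8 = 0x6c00; little→ 00 6c
line 1 (goto): pack op=0x1b:5|imm=0:11 = 0xd800; little→ 00 d8

00 6c 00 d8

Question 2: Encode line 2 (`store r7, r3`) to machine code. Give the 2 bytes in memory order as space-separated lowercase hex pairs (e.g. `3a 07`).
2. store fields op=0x9:5|rd=7:3|rs=3:3|pad=0:5 → word 4f60h → 60 4f

60 4f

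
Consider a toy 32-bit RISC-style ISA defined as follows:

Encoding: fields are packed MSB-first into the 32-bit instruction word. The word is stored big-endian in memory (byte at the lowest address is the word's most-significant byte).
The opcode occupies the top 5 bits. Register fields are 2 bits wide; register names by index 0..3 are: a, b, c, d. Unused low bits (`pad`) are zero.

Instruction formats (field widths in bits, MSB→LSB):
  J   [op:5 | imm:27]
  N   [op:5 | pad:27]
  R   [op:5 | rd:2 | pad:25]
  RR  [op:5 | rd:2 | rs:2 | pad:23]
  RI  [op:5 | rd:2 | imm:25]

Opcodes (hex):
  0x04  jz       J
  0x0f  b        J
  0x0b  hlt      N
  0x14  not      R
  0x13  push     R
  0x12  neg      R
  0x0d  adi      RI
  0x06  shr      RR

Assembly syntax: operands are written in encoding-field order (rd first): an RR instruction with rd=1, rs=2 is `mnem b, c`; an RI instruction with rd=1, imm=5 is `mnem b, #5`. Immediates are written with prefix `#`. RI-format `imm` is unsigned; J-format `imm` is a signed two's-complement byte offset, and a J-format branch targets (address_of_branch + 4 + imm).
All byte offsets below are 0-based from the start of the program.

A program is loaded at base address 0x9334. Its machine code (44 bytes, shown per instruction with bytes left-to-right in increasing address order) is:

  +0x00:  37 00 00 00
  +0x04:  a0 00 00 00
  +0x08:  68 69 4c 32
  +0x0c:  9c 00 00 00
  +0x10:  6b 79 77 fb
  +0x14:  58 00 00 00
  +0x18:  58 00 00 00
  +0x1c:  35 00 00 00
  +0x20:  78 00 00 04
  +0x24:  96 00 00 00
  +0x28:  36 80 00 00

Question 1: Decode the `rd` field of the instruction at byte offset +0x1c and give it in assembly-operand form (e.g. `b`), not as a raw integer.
c

+0x1c: 35 00 00 00 ⇒ word 0x35000000 (big)
  top 5b → 0x6 → shr [RR]
  rd: (w>>25)&0x3=0x2 → c
  rs: (w>>23)&0x3=0x2 → c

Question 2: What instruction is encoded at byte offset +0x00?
[00] 37 00 00 00 → 0x37000000
  top 5b → 0x6 → shr [RR]
  [26:25] rd=3 = d
  [24:23] rs=2 = c

shr d, c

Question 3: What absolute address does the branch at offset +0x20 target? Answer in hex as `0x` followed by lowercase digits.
+0x20: 78 00 00 04 ⇒ word 0x78000004 (big)
  top 5b → 0xf → b [J]
  imm: (w>>0)&0x7ffffff=0x4 → #4
  target = base 0x9334 + off 0x20 + 4 + imm 4 = 0x935c

0x935c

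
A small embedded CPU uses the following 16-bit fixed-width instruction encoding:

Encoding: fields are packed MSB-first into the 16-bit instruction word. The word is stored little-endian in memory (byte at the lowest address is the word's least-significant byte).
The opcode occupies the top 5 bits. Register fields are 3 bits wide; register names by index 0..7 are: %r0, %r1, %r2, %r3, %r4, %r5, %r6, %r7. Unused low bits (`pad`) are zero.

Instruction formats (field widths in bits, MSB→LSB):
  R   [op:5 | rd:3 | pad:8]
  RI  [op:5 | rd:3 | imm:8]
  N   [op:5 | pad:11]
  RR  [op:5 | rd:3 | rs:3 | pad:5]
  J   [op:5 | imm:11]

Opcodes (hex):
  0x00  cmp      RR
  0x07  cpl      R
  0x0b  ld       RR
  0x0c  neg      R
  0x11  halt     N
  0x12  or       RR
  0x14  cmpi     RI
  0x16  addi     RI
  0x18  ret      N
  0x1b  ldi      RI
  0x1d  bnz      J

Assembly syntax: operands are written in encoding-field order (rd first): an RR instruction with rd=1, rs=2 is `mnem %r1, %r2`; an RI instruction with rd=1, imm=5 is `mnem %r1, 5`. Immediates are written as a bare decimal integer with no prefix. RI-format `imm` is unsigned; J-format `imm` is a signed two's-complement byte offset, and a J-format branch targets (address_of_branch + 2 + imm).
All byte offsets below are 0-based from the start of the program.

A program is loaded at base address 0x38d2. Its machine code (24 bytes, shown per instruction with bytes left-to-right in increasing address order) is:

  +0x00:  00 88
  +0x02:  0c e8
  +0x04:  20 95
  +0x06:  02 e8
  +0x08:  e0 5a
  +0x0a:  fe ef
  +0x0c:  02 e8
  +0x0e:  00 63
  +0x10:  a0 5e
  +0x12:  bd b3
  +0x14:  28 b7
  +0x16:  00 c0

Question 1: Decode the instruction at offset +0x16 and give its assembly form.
ret

+0x16: 00 c0 ⇒ word 0xc000 (little)
  opcode bits[15:11]=0x18: ret/N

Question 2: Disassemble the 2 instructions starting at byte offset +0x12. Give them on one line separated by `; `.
@+12  little-endian(bd b3) = 0xb3bd
  top 5b → 0x16 → addi [RI]
  rd: (w>>8)&0x7=0x3 → %r3
  imm: (w>>0)&0xff=0xbd → 189
@+14  little-endian(28 b7) = 0xb728
  top 5b → 0x16 → addi [RI]
  rd: (w>>8)&0x7=0x7 → %r7
  imm: (w>>0)&0xff=0x28 → 40

addi %r3, 189; addi %r7, 40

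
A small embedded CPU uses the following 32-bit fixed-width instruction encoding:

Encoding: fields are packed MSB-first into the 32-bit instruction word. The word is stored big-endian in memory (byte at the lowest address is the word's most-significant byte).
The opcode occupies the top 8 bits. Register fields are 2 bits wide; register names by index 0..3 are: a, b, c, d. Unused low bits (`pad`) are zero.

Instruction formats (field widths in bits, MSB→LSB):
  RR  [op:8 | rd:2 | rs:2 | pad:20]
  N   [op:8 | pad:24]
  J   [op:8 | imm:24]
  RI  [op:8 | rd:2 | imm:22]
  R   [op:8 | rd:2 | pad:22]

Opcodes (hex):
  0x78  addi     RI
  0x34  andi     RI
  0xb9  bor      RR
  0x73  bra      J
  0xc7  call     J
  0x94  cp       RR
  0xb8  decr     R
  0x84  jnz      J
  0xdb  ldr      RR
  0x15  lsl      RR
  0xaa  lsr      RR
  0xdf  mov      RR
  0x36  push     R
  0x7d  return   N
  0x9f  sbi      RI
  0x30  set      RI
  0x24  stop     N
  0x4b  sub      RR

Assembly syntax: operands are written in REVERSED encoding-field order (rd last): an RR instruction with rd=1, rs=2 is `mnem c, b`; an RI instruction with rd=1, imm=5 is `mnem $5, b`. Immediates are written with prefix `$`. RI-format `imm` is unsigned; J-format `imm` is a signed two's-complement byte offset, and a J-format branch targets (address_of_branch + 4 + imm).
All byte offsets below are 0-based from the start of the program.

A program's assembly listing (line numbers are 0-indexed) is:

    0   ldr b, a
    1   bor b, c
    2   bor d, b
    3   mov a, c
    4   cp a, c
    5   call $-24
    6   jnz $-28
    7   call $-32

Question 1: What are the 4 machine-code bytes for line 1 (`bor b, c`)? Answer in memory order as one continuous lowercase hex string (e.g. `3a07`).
1. bor fields op=0xb9:8|rd=2:2|rs=1:2|pad=0:20 → word b9900000h → b9 90 00 00

b9900000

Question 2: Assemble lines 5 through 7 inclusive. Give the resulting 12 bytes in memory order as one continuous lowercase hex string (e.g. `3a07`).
line 5 (call): pack op=0xc7:8|imm=-24:24 = 0xc7ffffe8; big→ c7 ff ff e8
line 6 (jnz): pack op=0x84:8|imm=-28:24 = 0x84ffffe4; big→ 84 ff ff e4
line 7 (call): pack op=0xc7:8|imm=-32:24 = 0xc7ffffe0; big→ c7 ff ff e0

c7ffffe884ffffe4c7ffffe0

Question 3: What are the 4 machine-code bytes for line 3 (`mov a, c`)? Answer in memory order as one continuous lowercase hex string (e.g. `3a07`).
3. mov fields op=0xdf:8|rd=2:2|rs=0:2|pad=0:20 → word df800000h → df 80 00 00

df800000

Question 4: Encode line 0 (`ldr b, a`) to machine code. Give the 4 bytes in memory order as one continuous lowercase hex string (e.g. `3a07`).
db100000

line 0 (ldr): pack op=0xdb:8|rd=0:2|rs=1:2|pad=0:20 = 0xdb100000; big→ db 10 00 00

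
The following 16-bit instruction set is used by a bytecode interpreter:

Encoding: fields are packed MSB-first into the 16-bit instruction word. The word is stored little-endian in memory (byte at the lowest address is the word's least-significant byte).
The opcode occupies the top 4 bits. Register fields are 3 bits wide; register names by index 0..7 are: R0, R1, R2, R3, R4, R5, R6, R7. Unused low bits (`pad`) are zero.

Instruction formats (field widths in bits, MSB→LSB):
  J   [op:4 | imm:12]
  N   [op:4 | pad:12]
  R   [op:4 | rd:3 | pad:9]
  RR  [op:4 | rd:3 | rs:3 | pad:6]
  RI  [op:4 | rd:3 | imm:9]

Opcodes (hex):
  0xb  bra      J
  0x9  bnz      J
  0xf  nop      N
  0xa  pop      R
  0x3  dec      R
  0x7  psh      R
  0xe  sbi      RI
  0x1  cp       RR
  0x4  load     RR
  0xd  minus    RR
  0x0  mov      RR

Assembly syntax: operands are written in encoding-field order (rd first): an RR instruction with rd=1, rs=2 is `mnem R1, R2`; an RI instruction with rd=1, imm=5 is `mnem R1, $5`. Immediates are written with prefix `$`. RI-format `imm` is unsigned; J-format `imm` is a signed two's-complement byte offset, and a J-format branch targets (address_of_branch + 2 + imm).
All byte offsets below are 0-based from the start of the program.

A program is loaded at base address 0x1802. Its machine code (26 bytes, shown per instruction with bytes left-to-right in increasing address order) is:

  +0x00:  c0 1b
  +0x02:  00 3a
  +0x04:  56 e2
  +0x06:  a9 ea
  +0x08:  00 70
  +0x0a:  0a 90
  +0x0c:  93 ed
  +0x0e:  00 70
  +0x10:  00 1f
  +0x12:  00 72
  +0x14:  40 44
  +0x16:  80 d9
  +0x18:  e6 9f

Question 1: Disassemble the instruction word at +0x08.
[08] 00 70 → 0x7000
  op=0x7000>>12=0x7 ⇒ psh (R)
  [11:9] rd=0 = R0

psh R0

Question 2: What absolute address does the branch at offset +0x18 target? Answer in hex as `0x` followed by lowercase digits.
0x1802

@+18  little-endian(e6 9f) = 0x9fe6
  top 4b → 0x9 → bnz [J]
  imm@[11:0]=0xfe6 (s12→-26) ⇒ $-26
  target = base 0x1802 + off 0x18 + 2 + imm -26 = 0x1802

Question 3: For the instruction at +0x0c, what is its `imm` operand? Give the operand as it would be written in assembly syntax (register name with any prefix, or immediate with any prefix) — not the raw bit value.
@+0c  little-endian(93 ed) = 0xed93
  opcode bits[15:12]=0xe: sbi/RI
  rd@[11:9]=0x6 ⇒ R6
  imm@[8:0]=0x193 ⇒ $403

$403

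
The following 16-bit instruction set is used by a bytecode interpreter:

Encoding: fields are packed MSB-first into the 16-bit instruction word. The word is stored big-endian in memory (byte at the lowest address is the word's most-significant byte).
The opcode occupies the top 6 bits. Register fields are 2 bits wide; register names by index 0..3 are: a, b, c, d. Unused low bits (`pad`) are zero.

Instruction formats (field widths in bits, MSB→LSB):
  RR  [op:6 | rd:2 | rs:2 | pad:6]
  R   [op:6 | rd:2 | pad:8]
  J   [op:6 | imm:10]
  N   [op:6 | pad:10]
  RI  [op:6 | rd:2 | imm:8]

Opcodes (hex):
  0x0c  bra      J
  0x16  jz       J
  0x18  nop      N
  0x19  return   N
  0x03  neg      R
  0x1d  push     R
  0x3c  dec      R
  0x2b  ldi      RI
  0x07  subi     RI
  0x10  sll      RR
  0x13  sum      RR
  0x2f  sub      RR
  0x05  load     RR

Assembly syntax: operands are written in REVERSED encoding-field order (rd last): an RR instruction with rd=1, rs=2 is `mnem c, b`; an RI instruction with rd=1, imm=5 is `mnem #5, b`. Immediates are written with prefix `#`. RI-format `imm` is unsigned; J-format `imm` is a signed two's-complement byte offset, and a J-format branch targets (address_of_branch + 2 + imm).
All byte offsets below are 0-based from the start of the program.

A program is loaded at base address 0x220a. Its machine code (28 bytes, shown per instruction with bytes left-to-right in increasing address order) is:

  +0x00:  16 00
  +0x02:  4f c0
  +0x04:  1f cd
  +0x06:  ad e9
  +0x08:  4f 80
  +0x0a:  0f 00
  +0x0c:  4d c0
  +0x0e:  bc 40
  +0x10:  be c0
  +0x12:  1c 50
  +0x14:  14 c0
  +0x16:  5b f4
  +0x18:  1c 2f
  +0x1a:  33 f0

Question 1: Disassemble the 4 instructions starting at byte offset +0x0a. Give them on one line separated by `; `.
neg d; sum d, b; sub b, a; sub d, c

@+0a  big-endian(0f 00) = 0x0f00
  top 6b → 0x3 → neg [R]
  rd: (w>>8)&0x3=0x3 → d
@+0c  big-endian(4d c0) = 0x4dc0
  top 6b → 0x13 → sum [RR]
  rd: (w>>8)&0x3=0x1 → b
  rs: (w>>6)&0x3=0x3 → d
@+0e  big-endian(bc 40) = 0xbc40
  top 6b → 0x2f → sub [RR]
  rd: (w>>8)&0x3=0x0 → a
  rs: (w>>6)&0x3=0x1 → b
@+10  big-endian(be c0) = 0xbec0
  top 6b → 0x2f → sub [RR]
  rd: (w>>8)&0x3=0x2 → c
  rs: (w>>6)&0x3=0x3 → d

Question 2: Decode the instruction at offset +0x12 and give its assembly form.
subi #80, a

off 0x12: read 1c 50 as big → 0x1c50
  opcode bits[15:10]=0x7: subi/RI
  [9:8] rd=0 = a
  [7:0] imm=80 = #80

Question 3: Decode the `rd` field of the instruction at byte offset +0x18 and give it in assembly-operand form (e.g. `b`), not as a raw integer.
a

[18] 1c 2f → 0x1c2f
  opcode bits[15:10]=0x7: subi/RI
  rd: (w>>8)&0x3=0x0 → a
  imm: (w>>0)&0xff=0x2f → #47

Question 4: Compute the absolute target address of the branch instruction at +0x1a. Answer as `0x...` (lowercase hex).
@+1a  big-endian(33 f0) = 0x33f0
  opcode bits[15:10]=0xc: bra/J
  imm@[9:0]=0x3f0 (s10→-16) ⇒ #-16
  target = base 0x220a + off 0x1a + 2 + imm -16 = 0x2216

0x2216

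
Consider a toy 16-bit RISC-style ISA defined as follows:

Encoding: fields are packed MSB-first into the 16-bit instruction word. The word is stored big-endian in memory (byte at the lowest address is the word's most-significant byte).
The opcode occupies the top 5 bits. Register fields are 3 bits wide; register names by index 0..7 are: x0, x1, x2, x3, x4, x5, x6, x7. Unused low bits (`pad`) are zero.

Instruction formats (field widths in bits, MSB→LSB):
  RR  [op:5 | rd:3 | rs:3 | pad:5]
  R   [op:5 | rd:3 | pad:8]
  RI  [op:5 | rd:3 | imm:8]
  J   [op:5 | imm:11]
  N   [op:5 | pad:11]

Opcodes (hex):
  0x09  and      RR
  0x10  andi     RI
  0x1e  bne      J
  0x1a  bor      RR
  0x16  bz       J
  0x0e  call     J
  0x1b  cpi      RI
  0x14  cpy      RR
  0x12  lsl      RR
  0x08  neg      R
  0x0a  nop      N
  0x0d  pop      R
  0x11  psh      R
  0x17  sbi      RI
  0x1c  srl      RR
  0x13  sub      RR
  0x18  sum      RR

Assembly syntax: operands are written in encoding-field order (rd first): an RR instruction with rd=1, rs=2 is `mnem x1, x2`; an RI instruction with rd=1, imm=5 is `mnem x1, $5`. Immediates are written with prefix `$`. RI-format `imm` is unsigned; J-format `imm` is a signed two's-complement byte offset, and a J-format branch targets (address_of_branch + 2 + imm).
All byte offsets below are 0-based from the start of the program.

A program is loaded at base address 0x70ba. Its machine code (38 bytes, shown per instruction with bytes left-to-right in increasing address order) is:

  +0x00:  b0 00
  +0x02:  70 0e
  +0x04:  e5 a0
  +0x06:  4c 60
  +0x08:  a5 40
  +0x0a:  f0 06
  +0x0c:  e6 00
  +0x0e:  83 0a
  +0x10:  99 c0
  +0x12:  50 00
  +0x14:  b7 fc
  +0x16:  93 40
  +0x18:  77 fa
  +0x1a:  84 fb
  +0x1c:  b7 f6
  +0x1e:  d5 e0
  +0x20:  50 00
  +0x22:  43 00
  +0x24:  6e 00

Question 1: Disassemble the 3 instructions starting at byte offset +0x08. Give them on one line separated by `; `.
[08] a5 40 → 0xa540
  op=0xa540>>11=0x14 ⇒ cpy (RR)
  rd@[10:8]=0x5 ⇒ x5
  rs@[7:5]=0x2 ⇒ x2
[0a] f0 06 → 0xf006
  op=0xf006>>11=0x1e ⇒ bne (J)
  imm@[10:0]=0x6 ⇒ $6
[0c] e6 00 → 0xe600
  op=0xe600>>11=0x1c ⇒ srl (RR)
  rd@[10:8]=0x6 ⇒ x6
  rs@[7:5]=0x0 ⇒ x0

cpy x5, x2; bne $6; srl x6, x0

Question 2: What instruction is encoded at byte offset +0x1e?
bor x5, x7

@+1e  big-endian(d5 e0) = 0xd5e0
  opcode bits[15:11]=0x1a: bor/RR
  [10:8] rd=5 = x5
  [7:5] rs=7 = x7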